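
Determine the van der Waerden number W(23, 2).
W(23, 2) = 23 + 1 = 24

A 2-term AP is any pair of integers, so a monochromatic 2-AP exists iff some colour is used at least twice. With 23 colours, the colouring i ↦ i on {1, ..., 23} uses each colour once, avoiding any monochromatic pair, so W(23, 2) > 23. For {1, ..., 24}, pigeonhole forces two integers of the same colour, which form a monochromatic 2-AP. Hence W(23, 2) = 24.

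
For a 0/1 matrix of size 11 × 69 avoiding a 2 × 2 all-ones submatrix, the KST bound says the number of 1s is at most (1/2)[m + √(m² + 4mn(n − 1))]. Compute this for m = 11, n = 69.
z(11, 69; 2, 2) ≤ (1/2)[11 + √(11² + 4·11·69·68)] = (1/2)[11 + √206569] = 232.7493

Kővári–Sós–Turán: let r_1, ..., r_11 be the row sums and z = Σ r_i the total number of 1s. Each pair of columns can share at most one row with both entries 1 (else a 2×2 all-ones block appears), so Σ_i C(r_i, 2) ≤ C(69, 2) = 2346. By convexity Σ_i C(r_i, 2) ≥ 11·C(z/11, 2) = z(z − 11)/(2·11), giving z² − 11z − 11·69·68 ≤ 0 and hence z ≤ (1/2)[11 + √(121 + 4·51612)] = (1/2)[11 + √206569] ≈ (1/2)(11 + 454.4986) = 232.7493.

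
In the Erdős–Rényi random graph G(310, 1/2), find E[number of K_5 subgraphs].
E[# K_5] = C(310, 5) · (1/2)^C(5, 2) = 23096674062 / 2^10 = 11548337031/512 ≈ 22555345.763672

For each 5-subset S of vertices (there are C(310, 5) = 23096674062 such S), let X_S = 1 if S induces a K_5 (all C(5, 2) = 10 edges present). Then P(X_S = 1) = (1/2)^10 = 1/1024. By linearity of expectation, E[# K_5] = C(310, 5) · (1/2)^10 = 23096674062 / 1024 = 11548337031/512 ≈ 22555345.763672.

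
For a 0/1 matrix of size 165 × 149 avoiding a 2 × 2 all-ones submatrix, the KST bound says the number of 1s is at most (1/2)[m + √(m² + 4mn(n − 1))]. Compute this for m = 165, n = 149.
z(165, 149; 2, 2) ≤ (1/2)[165 + √(165² + 4·165·149·148)] = (1/2)[165 + √14581545] = 1991.7895

Kővári–Sós–Turán: let r_1, ..., r_165 be the row sums and z = Σ r_i the total number of 1s. Each pair of columns can share at most one row with both entries 1 (else a 2×2 all-ones block appears), so Σ_i C(r_i, 2) ≤ C(149, 2) = 11026. By convexity Σ_i C(r_i, 2) ≥ 165·C(z/165, 2) = z(z − 165)/(2·165), giving z² − 165z − 165·149·148 ≤ 0 and hence z ≤ (1/2)[165 + √(27225 + 4·3638580)] = (1/2)[165 + √14581545] ≈ (1/2)(165 + 3818.5789) = 1991.7895.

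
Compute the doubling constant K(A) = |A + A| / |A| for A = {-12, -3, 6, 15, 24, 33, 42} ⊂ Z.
K = |A + A| / |A| = 13/7

Enumerate A + A = {a + b : a, b ∈ A}. With |A| = 7, there are |A|^2 = 49 ordered sum pairs; collecting distinct values, A + A = {-24, -15, -6, 3, 12, 21, 30, 39, 48, 57, 66, 75, 84}, so |A + A| = 13. Thus K = 13/7. Here |A + A| = 2|A| − 1 = 13, the minimum possible — so K = 13/7 is minimal, which holds iff A is an arithmetic progression.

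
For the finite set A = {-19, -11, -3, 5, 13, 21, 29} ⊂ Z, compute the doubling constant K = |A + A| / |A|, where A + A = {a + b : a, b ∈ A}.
K = |A + A| / |A| = 13/7

Enumerate A + A = {a + b : a, b ∈ A}. With |A| = 7, there are |A|^2 = 49 ordered sum pairs; collecting distinct values, A + A = {-38, -30, -22, -14, -6, 2, 10, 18, 26, 34, 42, 50, 58}, so |A + A| = 13. Thus K = 13/7. Here |A + A| = 2|A| − 1 = 13, the minimum possible — so K = 13/7 is minimal, which holds iff A is an arithmetic progression.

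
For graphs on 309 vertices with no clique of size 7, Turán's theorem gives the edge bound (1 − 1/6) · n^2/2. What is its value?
Turán density bound = (5/6) · 309^2/2 = 159135/4 ≈ 39783.75

Turán's theorem: ex(n, K_{r+1}) is achieved by the complete r-partite Turán graph T(n, r) with parts as balanced as possible, and is at most (1 − 1/r) · n^2/2. For r = 6, n = 309: the density bound is (5/6) · 95481/2 = 159135/4 ≈ 39783.75. The integer-valued extremum is e(T(309, 6)) = 39783, which is strictly less than the density bound 159135/4 since 6 ∤ 309 (the parts of T(309, 6) cannot all be equal).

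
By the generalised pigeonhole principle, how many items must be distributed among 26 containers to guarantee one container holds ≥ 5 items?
n = (5 − 1)·26 + 1 = 105

By the generalised pigeonhole principle, to guarantee some box contains ≥ r objects we need more than (r − 1) · k objects total. Threshold: n = (r − 1) · k + 1. With r = 5 and k = 26: n = 4 · 26 + 1 = 104 + 1 = 105. For n = 104 = 4 · 26, we can put exactly 4 objects in every box, avoiding 5 in any single one — so 105 is tight.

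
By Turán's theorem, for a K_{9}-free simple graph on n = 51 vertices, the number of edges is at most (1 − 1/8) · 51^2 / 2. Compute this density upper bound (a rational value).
Turán density bound = (7/8) · 51^2/2 = 18207/16 ≈ 1137.9375

Turán's theorem: ex(n, K_{r+1}) is achieved by the complete r-partite Turán graph T(n, r) with parts as balanced as possible, and is at most (1 − 1/r) · n^2/2. For r = 8, n = 51: the density bound is (7/8) · 2601/2 = 18207/16 ≈ 1137.9375. The integer-valued extremum is e(T(51, 8)) = 1137, which is strictly less than the density bound 18207/16 since 8 ∤ 51 (the parts of T(51, 8) cannot all be equal).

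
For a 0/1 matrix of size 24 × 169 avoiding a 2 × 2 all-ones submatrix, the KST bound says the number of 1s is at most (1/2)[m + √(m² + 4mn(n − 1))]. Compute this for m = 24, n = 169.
z(24, 169; 2, 2) ≤ (1/2)[24 + √(24² + 4·24·169·168)] = (1/2)[24 + √2726208] = 837.5616

Kővári–Sós–Turán: let r_1, ..., r_24 be the row sums and z = Σ r_i the total number of 1s. Each pair of columns can share at most one row with both entries 1 (else a 2×2 all-ones block appears), so Σ_i C(r_i, 2) ≤ C(169, 2) = 14196. By convexity Σ_i C(r_i, 2) ≥ 24·C(z/24, 2) = z(z − 24)/(2·24), giving z² − 24z − 24·169·168 ≤ 0 and hence z ≤ (1/2)[24 + √(576 + 4·681408)] = (1/2)[24 + √2726208] ≈ (1/2)(24 + 1651.1233) = 837.5616.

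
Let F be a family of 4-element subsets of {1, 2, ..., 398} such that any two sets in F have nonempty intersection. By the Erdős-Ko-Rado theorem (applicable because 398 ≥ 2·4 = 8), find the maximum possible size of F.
max |F| = C(397, 3) = 10349790

Erdős-Ko-Rado (1961): when n ≥ 2k, max |F| = C(n−1, k−1). The bound is attained by the star {A : i ∈ A} for any fixed i ∈ [n]. Here C(398−1, 4−1) = C(397, 3) = 10349790.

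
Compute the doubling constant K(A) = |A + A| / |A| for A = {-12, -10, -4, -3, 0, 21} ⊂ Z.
K = |A + A| / |A| = 21/6 = 7/2

Enumerate A + A = {a + b : a, b ∈ A}. With |A| = 6, there are |A|^2 = 36 ordered sum pairs; collecting distinct values, A + A = {-24, -22, -20, -16, -15, -14, -13, -12, -10, -8, -7, -6, -4, -3, 0, 9, 11, 17, 18, 21, 42}, so |A + A| = 21. Thus K = 21/6 = 7/2. For comparison, the minimum possible |A + A| over all 6-element sets is 2·6 − 1 = 11 (so min K = 11/6), attained only by arithmetic progressions.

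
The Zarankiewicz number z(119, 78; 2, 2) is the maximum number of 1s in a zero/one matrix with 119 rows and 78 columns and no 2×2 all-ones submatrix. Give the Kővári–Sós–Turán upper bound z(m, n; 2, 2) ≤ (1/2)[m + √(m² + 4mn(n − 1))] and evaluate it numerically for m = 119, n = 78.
z(119, 78; 2, 2) ≤ (1/2)[119 + √(119² + 4·119·78·77)] = (1/2)[119 + √2873017] = 906.9988

Kővári–Sós–Turán: let r_1, ..., r_119 be the row sums and z = Σ r_i the total number of 1s. Each pair of columns can share at most one row with both entries 1 (else a 2×2 all-ones block appears), so Σ_i C(r_i, 2) ≤ C(78, 2) = 3003. By convexity Σ_i C(r_i, 2) ≥ 119·C(z/119, 2) = z(z − 119)/(2·119), giving z² − 119z − 119·78·77 ≤ 0 and hence z ≤ (1/2)[119 + √(14161 + 4·714714)] = (1/2)[119 + √2873017] ≈ (1/2)(119 + 1694.9976) = 906.9988.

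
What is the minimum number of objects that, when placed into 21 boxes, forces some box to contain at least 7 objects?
n = (7 − 1)·21 + 1 = 127

By the generalised pigeonhole principle, to guarantee some box contains ≥ r objects we need more than (r − 1) · k objects total. Threshold: n = (r − 1) · k + 1. With r = 7 and k = 21: n = 6 · 21 + 1 = 126 + 1 = 127. For n = 126 = 6 · 21, we can put exactly 6 objects in every box, avoiding 7 in any single one — so 127 is tight.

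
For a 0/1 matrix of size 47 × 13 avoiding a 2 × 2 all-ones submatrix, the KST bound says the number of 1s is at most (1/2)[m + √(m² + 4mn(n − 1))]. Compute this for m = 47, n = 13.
z(47, 13; 2, 2) ≤ (1/2)[47 + √(47² + 4·47·13·12)] = (1/2)[47 + √31537] = 112.2933

Kővári–Sós–Turán: let r_1, ..., r_47 be the row sums and z = Σ r_i the total number of 1s. Each pair of columns can share at most one row with both entries 1 (else a 2×2 all-ones block appears), so Σ_i C(r_i, 2) ≤ C(13, 2) = 78. By convexity Σ_i C(r_i, 2) ≥ 47·C(z/47, 2) = z(z − 47)/(2·47), giving z² − 47z − 47·13·12 ≤ 0 and hence z ≤ (1/2)[47 + √(2209 + 4·7332)] = (1/2)[47 + √31537] ≈ (1/2)(47 + 177.5866) = 112.2933.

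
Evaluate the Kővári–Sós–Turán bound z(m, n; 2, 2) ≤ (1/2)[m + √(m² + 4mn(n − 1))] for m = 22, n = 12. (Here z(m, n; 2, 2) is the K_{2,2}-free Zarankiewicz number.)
z(22, 12; 2, 2) ≤ (1/2)[22 + √(22² + 4·22·12·11)] = (1/2)[22 + √12100] = 66

Kővári–Sós–Turán: let r_1, ..., r_22 be the row sums and z = Σ r_i the total number of 1s. Each pair of columns can share at most one row with both entries 1 (else a 2×2 all-ones block appears), so Σ_i C(r_i, 2) ≤ C(12, 2) = 66. By convexity Σ_i C(r_i, 2) ≥ 22·C(z/22, 2) = z(z − 22)/(2·22), giving z² − 22z − 22·12·11 ≤ 0 and hence z ≤ (1/2)[22 + √(484 + 4·2904)] = (1/2)[22 + √12100] ≈ (1/2)(22 + 110) = 66.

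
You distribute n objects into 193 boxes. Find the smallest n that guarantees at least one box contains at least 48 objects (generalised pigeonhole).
n = (48 − 1)·193 + 1 = 9072

By the generalised pigeonhole principle, to guarantee some box contains ≥ r objects we need more than (r − 1) · k objects total. Threshold: n = (r − 1) · k + 1. With r = 48 and k = 193: n = 47 · 193 + 1 = 9071 + 1 = 9072. For n = 9071 = 47 · 193, we can put exactly 47 objects in every box, avoiding 48 in any single one — so 9072 is tight.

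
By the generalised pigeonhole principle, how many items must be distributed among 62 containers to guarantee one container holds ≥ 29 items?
n = (29 − 1)·62 + 1 = 1737

By the generalised pigeonhole principle, to guarantee some box contains ≥ r objects we need more than (r − 1) · k objects total. Threshold: n = (r − 1) · k + 1. With r = 29 and k = 62: n = 28 · 62 + 1 = 1736 + 1 = 1737. For n = 1736 = 28 · 62, we can put exactly 28 objects in every box, avoiding 29 in any single one — so 1737 is tight.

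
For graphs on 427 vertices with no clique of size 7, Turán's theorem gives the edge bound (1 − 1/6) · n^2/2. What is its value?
Turán density bound = (5/6) · 427^2/2 = 911645/12 ≈ 75970.4167

Turán's theorem: ex(n, K_{r+1}) is achieved by the complete r-partite Turán graph T(n, r) with parts as balanced as possible, and is at most (1 − 1/r) · n^2/2. For r = 6, n = 427: the density bound is (5/6) · 182329/2 = 911645/12 ≈ 75970.4167. The integer-valued extremum is e(T(427, 6)) = 75970, which is strictly less than the density bound 911645/12 since 6 ∤ 427 (the parts of T(427, 6) cannot all be equal).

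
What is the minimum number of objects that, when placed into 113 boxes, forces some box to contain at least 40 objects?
n = (40 − 1)·113 + 1 = 4408

By the generalised pigeonhole principle, to guarantee some box contains ≥ r objects we need more than (r − 1) · k objects total. Threshold: n = (r − 1) · k + 1. With r = 40 and k = 113: n = 39 · 113 + 1 = 4407 + 1 = 4408. For n = 4407 = 39 · 113, we can put exactly 39 objects in every box, avoiding 40 in any single one — so 4408 is tight.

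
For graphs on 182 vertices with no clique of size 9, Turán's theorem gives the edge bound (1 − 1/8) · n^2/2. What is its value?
Turán density bound = (7/8) · 182^2/2 = 57967/4 ≈ 14491.75

Turán's theorem: ex(n, K_{r+1}) is achieved by the complete r-partite Turán graph T(n, r) with parts as balanced as possible, and is at most (1 − 1/r) · n^2/2. For r = 8, n = 182: the density bound is (7/8) · 33124/2 = 57967/4 ≈ 14491.75. The integer-valued extremum is e(T(182, 8)) = 14491, which is strictly less than the density bound 57967/4 since 8 ∤ 182 (the parts of T(182, 8) cannot all be equal).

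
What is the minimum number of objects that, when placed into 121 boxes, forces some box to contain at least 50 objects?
n = (50 − 1)·121 + 1 = 5930

By the generalised pigeonhole principle, to guarantee some box contains ≥ r objects we need more than (r − 1) · k objects total. Threshold: n = (r − 1) · k + 1. With r = 50 and k = 121: n = 49 · 121 + 1 = 5929 + 1 = 5930. For n = 5929 = 49 · 121, we can put exactly 49 objects in every box, avoiding 50 in any single one — so 5930 is tight.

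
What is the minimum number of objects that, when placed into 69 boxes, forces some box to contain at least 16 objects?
n = (16 − 1)·69 + 1 = 1036

By the generalised pigeonhole principle, to guarantee some box contains ≥ r objects we need more than (r − 1) · k objects total. Threshold: n = (r − 1) · k + 1. With r = 16 and k = 69: n = 15 · 69 + 1 = 1035 + 1 = 1036. For n = 1035 = 15 · 69, we can put exactly 15 objects in every box, avoiding 16 in any single one — so 1036 is tight.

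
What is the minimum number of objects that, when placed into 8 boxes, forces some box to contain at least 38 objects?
n = (38 − 1)·8 + 1 = 297

By the generalised pigeonhole principle, to guarantee some box contains ≥ r objects we need more than (r − 1) · k objects total. Threshold: n = (r − 1) · k + 1. With r = 38 and k = 8: n = 37 · 8 + 1 = 296 + 1 = 297. For n = 296 = 37 · 8, we can put exactly 37 objects in every box, avoiding 38 in any single one — so 297 is tight.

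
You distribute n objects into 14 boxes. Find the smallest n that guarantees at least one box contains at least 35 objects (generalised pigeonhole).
n = (35 − 1)·14 + 1 = 477

By the generalised pigeonhole principle, to guarantee some box contains ≥ r objects we need more than (r − 1) · k objects total. Threshold: n = (r − 1) · k + 1. With r = 35 and k = 14: n = 34 · 14 + 1 = 476 + 1 = 477. For n = 476 = 34 · 14, we can put exactly 34 objects in every box, avoiding 35 in any single one — so 477 is tight.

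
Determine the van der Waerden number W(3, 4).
W(3, 4) = 293

W(3, 4) = 293. The lower bound W(3, 4) > 292 comes from an explicit good 3-colouring of [1, 292]; the upper bound W(3, 4) ≤ 293 was verified by exhaustive search over 3-colourings of [1, 293].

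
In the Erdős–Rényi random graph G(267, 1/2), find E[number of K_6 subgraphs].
E[# K_6] = C(267, 6) · (1/2)^C(6, 2) = 475518307726 / 2^15 = 237759153863/16384 ≈ 14511667.105896

For each 6-subset S of vertices (there are C(267, 6) = 475518307726 such S), let X_S = 1 if S induces a K_6 (all C(6, 2) = 15 edges present). Then P(X_S = 1) = (1/2)^15 = 1/32768. By linearity of expectation, E[# K_6] = C(267, 6) · (1/2)^15 = 475518307726 / 32768 = 237759153863/16384 ≈ 14511667.105896.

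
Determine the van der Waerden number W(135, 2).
W(135, 2) = 135 + 1 = 136

A 2-term AP is any pair of integers, so a monochromatic 2-AP exists iff some colour is used at least twice. With 135 colours, the colouring i ↦ i on {1, ..., 135} uses each colour once, avoiding any monochromatic pair, so W(135, 2) > 135. For {1, ..., 136}, pigeonhole forces two integers of the same colour, which form a monochromatic 2-AP. Hence W(135, 2) = 136.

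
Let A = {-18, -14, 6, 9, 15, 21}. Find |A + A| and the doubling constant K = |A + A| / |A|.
K = |A + A| / |A| = 20/6 = 10/3

Enumerate A + A = {a + b : a, b ∈ A}. With |A| = 6, there are |A|^2 = 36 ordered sum pairs; collecting distinct values, A + A = {-36, -32, -28, -12, -9, -8, -5, -3, 1, 3, 7, 12, 15, 18, 21, 24, 27, 30, 36, 42}, so |A + A| = 20. Thus K = 20/6 = 10/3. For comparison, the minimum possible |A + A| over all 6-element sets is 2·6 − 1 = 11 (so min K = 11/6), attained only by arithmetic progressions.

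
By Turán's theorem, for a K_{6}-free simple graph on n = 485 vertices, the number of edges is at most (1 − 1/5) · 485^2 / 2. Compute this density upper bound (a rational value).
Turán density bound = (4/5) · 485^2/2 = 94090

Turán's theorem: ex(n, K_{r+1}) is achieved by the complete r-partite Turán graph T(n, r) with parts as balanced as possible, and is at most (1 − 1/r) · n^2/2. For r = 5, n = 485: the density bound is (4/5) · 235225/2 = 94090. Since 5 ∣ 485, the Turán graph T(485, 5) has parts of equal size 97, and its edge count e(T(485, 5)) = 94090 attains the density bound exactly.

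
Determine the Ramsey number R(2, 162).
R(2, 162) = 162

R(2, k) = k for all k ≥ 2: in a 2-colouring of K_k, either some edge is red (a red K_2) or all edges are blue (a blue K_k). And K_{161} coloured all-blue has no blue K_162, so R(2, 162) > 161. Hence R(2, 162) = 162.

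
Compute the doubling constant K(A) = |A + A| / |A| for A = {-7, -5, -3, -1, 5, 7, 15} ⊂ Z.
K = |A + A| / |A| = 18/7

Enumerate A + A = {a + b : a, b ∈ A}. With |A| = 7, there are |A|^2 = 49 ordered sum pairs; collecting distinct values, A + A = {-14, -12, -10, -8, -6, -4, -2, 0, 2, 4, 6, 8, 10, 12, 14, 20, 22, 30}, so |A + A| = 18. Thus K = 18/7. For comparison, the minimum possible |A + A| over all 7-element sets is 2·7 − 1 = 13 (so min K = 13/7), attained only by arithmetic progressions.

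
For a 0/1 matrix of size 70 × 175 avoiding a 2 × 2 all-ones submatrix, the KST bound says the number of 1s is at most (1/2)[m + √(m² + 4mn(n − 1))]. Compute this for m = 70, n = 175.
z(70, 175; 2, 2) ≤ (1/2)[70 + √(70² + 4·70·175·174)] = (1/2)[70 + √8530900] = 1495.3852

Kővári–Sós–Turán: let r_1, ..., r_70 be the row sums and z = Σ r_i the total number of 1s. Each pair of columns can share at most one row with both entries 1 (else a 2×2 all-ones block appears), so Σ_i C(r_i, 2) ≤ C(175, 2) = 15225. By convexity Σ_i C(r_i, 2) ≥ 70·C(z/70, 2) = z(z − 70)/(2·70), giving z² − 70z − 70·175·174 ≤ 0 and hence z ≤ (1/2)[70 + √(4900 + 4·2131500)] = (1/2)[70 + √8530900] ≈ (1/2)(70 + 2920.7704) = 1495.3852.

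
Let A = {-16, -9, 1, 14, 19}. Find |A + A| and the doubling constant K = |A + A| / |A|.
K = |A + A| / |A| = 15/5 = 3

Enumerate A + A = {a + b : a, b ∈ A}. With |A| = 5, there are |A|^2 = 25 ordered sum pairs; collecting distinct values, A + A = {-32, -25, -18, -15, -8, -2, 2, 3, 5, 10, 15, 20, 28, 33, 38}, so |A + A| = 15. Thus K = 15/5 = 3. For comparison, the minimum possible |A + A| over all 5-element sets is 2·5 − 1 = 9 (so min K = 9/5), attained only by arithmetic progressions.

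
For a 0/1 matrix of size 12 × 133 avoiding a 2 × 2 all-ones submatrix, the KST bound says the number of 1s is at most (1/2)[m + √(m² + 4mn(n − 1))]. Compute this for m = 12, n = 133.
z(12, 133; 2, 2) ≤ (1/2)[12 + √(12² + 4·12·133·132)] = (1/2)[12 + √842832] = 465.0294

Kővári–Sós–Turán: let r_1, ..., r_12 be the row sums and z = Σ r_i the total number of 1s. Each pair of columns can share at most one row with both entries 1 (else a 2×2 all-ones block appears), so Σ_i C(r_i, 2) ≤ C(133, 2) = 8778. By convexity Σ_i C(r_i, 2) ≥ 12·C(z/12, 2) = z(z − 12)/(2·12), giving z² − 12z − 12·133·132 ≤ 0 and hence z ≤ (1/2)[12 + √(144 + 4·210672)] = (1/2)[12 + √842832] ≈ (1/2)(12 + 918.0588) = 465.0294.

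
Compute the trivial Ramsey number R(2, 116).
R(2, 116) = 116

R(2, k) = k for all k ≥ 2: in a 2-colouring of K_k, either some edge is red (a red K_2) or all edges are blue (a blue K_k). And K_{115} coloured all-blue has no blue K_116, so R(2, 116) > 115. Hence R(2, 116) = 116.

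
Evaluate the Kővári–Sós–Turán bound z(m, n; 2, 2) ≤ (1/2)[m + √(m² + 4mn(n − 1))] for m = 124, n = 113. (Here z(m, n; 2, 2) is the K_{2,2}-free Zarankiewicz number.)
z(124, 113; 2, 2) ≤ (1/2)[124 + √(124² + 4·124·113·112)] = (1/2)[124 + √6292752] = 1316.2679

Kővári–Sós–Turán: let r_1, ..., r_124 be the row sums and z = Σ r_i the total number of 1s. Each pair of columns can share at most one row with both entries 1 (else a 2×2 all-ones block appears), so Σ_i C(r_i, 2) ≤ C(113, 2) = 6328. By convexity Σ_i C(r_i, 2) ≥ 124·C(z/124, 2) = z(z − 124)/(2·124), giving z² − 124z − 124·113·112 ≤ 0 and hence z ≤ (1/2)[124 + √(15376 + 4·1569344)] = (1/2)[124 + √6292752] ≈ (1/2)(124 + 2508.5358) = 1316.2679.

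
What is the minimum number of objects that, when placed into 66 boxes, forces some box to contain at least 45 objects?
n = (45 − 1)·66 + 1 = 2905

By the generalised pigeonhole principle, to guarantee some box contains ≥ r objects we need more than (r − 1) · k objects total. Threshold: n = (r − 1) · k + 1. With r = 45 and k = 66: n = 44 · 66 + 1 = 2904 + 1 = 2905. For n = 2904 = 44 · 66, we can put exactly 44 objects in every box, avoiding 45 in any single one — so 2905 is tight.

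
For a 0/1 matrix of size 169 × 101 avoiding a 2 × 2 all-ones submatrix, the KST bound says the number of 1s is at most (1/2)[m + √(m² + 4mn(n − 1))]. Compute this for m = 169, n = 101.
z(169, 101; 2, 2) ≤ (1/2)[169 + √(169² + 4·169·101·100)] = (1/2)[169 + √6856161] = 1393.7136

Kővári–Sós–Turán: let r_1, ..., r_169 be the row sums and z = Σ r_i the total number of 1s. Each pair of columns can share at most one row with both entries 1 (else a 2×2 all-ones block appears), so Σ_i C(r_i, 2) ≤ C(101, 2) = 5050. By convexity Σ_i C(r_i, 2) ≥ 169·C(z/169, 2) = z(z − 169)/(2·169), giving z² − 169z − 169·101·100 ≤ 0 and hence z ≤ (1/2)[169 + √(28561 + 4·1706900)] = (1/2)[169 + √6856161] ≈ (1/2)(169 + 2618.4272) = 1393.7136.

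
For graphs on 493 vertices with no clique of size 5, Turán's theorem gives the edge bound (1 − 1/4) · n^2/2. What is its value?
Turán density bound = (3/4) · 493^2/2 = 729147/8 ≈ 91143.375

Turán's theorem: ex(n, K_{r+1}) is achieved by the complete r-partite Turán graph T(n, r) with parts as balanced as possible, and is at most (1 − 1/r) · n^2/2. For r = 4, n = 493: the density bound is (3/4) · 243049/2 = 729147/8 ≈ 91143.375. The integer-valued extremum is e(T(493, 4)) = 91143, which is strictly less than the density bound 729147/8 since 4 ∤ 493 (the parts of T(493, 4) cannot all be equal).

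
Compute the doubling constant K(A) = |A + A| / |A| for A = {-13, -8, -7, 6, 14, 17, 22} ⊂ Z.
K = |A + A| / |A| = 26/7

Enumerate A + A = {a + b : a, b ∈ A}. With |A| = 7, there are |A|^2 = 49 ordered sum pairs; collecting distinct values, A + A = {-26, -21, -20, -16, -15, -14, -7, -2, -1, 1, 4, 6, 7, 9, 10, 12, 14, 15, 20, 23, 28, 31, 34, 36, 39, 44}, so |A + A| = 26. Thus K = 26/7. For comparison, the minimum possible |A + A| over all 7-element sets is 2·7 − 1 = 13 (so min K = 13/7), attained only by arithmetic progressions.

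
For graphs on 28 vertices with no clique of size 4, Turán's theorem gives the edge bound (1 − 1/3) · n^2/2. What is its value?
Turán density bound = (2/3) · 28^2/2 = 784/3 ≈ 261.3333

Turán's theorem: ex(n, K_{r+1}) is achieved by the complete r-partite Turán graph T(n, r) with parts as balanced as possible, and is at most (1 − 1/r) · n^2/2. For r = 3, n = 28: the density bound is (2/3) · 784/2 = 784/3 ≈ 261.3333. The integer-valued extremum is e(T(28, 3)) = 261, which is strictly less than the density bound 784/3 since 3 ∤ 28 (the parts of T(28, 3) cannot all be equal).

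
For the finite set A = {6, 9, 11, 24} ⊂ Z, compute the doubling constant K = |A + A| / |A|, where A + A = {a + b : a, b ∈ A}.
K = |A + A| / |A| = 10/4 = 5/2

Enumerate A + A = {a + b : a, b ∈ A}. With |A| = 4, there are |A|^2 = 16 ordered sum pairs; collecting distinct values, A + A = {12, 15, 17, 18, 20, 22, 30, 33, 35, 48}, so |A + A| = 10. Thus K = 10/4 = 5/2. For comparison, the minimum possible |A + A| over all 4-element sets is 2·4 − 1 = 7 (so min K = 7/4), attained only by arithmetic progressions.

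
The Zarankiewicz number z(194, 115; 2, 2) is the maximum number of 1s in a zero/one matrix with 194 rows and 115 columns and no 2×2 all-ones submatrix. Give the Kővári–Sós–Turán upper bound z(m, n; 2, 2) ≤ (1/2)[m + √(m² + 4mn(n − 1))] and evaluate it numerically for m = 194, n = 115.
z(194, 115; 2, 2) ≤ (1/2)[194 + √(194² + 4·194·115·114)] = (1/2)[194 + √10210996] = 1694.7325

Kővári–Sós–Turán: let r_1, ..., r_194 be the row sums and z = Σ r_i the total number of 1s. Each pair of columns can share at most one row with both entries 1 (else a 2×2 all-ones block appears), so Σ_i C(r_i, 2) ≤ C(115, 2) = 6555. By convexity Σ_i C(r_i, 2) ≥ 194·C(z/194, 2) = z(z − 194)/(2·194), giving z² − 194z − 194·115·114 ≤ 0 and hence z ≤ (1/2)[194 + √(37636 + 4·2543340)] = (1/2)[194 + √10210996] ≈ (1/2)(194 + 3195.4649) = 1694.7325.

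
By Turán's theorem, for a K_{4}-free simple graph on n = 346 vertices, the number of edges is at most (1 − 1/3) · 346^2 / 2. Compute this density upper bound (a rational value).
Turán density bound = (2/3) · 346^2/2 = 119716/3 ≈ 39905.3333

Turán's theorem: ex(n, K_{r+1}) is achieved by the complete r-partite Turán graph T(n, r) with parts as balanced as possible, and is at most (1 − 1/r) · n^2/2. For r = 3, n = 346: the density bound is (2/3) · 119716/2 = 119716/3 ≈ 39905.3333. The integer-valued extremum is e(T(346, 3)) = 39905, which is strictly less than the density bound 119716/3 since 3 ∤ 346 (the parts of T(346, 3) cannot all be equal).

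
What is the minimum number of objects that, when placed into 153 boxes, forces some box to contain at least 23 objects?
n = (23 − 1)·153 + 1 = 3367

By the generalised pigeonhole principle, to guarantee some box contains ≥ r objects we need more than (r − 1) · k objects total. Threshold: n = (r − 1) · k + 1. With r = 23 and k = 153: n = 22 · 153 + 1 = 3366 + 1 = 3367. For n = 3366 = 22 · 153, we can put exactly 22 objects in every box, avoiding 23 in any single one — so 3367 is tight.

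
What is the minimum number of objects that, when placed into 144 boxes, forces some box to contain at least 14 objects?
n = (14 − 1)·144 + 1 = 1873

By the generalised pigeonhole principle, to guarantee some box contains ≥ r objects we need more than (r − 1) · k objects total. Threshold: n = (r − 1) · k + 1. With r = 14 and k = 144: n = 13 · 144 + 1 = 1872 + 1 = 1873. For n = 1872 = 13 · 144, we can put exactly 13 objects in every box, avoiding 14 in any single one — so 1873 is tight.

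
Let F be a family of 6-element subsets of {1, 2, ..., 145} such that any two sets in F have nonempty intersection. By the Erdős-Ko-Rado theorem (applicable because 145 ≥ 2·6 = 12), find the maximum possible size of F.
max |F| = C(144, 5) = 481008528

Erdős-Ko-Rado (1961): when n ≥ 2k, max |F| = C(n−1, k−1). The bound is attained by the star {A : i ∈ A} for any fixed i ∈ [n]. Here C(145−1, 6−1) = C(144, 5) = 481008528.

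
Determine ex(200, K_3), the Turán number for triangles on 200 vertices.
ex(200, K_3) = ⌊200^2/4⌋ = 10000

Mantel (1907): a triangle-free graph on n vertices has at most ⌊n^2/4⌋ edges, with equality for the complete bipartite graph K_{⌊n/2⌋, ⌈n/2⌉}. For n = 200: ⌊200^2/4⌋ = ⌊40000/4⌋ = 10000. The extremal graph is K_{100, 100}, which has 100·100 = 10000 edges.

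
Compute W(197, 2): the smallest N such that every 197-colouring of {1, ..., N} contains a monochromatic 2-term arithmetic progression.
W(197, 2) = 197 + 1 = 198

A 2-term AP is any pair of integers, so a monochromatic 2-AP exists iff some colour is used at least twice. With 197 colours, the colouring i ↦ i on {1, ..., 197} uses each colour once, avoiding any monochromatic pair, so W(197, 2) > 197. For {1, ..., 198}, pigeonhole forces two integers of the same colour, which form a monochromatic 2-AP. Hence W(197, 2) = 198.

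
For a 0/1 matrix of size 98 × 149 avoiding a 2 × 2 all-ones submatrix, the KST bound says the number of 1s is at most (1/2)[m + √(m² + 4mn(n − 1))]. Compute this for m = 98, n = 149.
z(98, 149; 2, 2) ≤ (1/2)[98 + √(98² + 4·98·149·148)] = (1/2)[98 + √8653988] = 1519.8831

Kővári–Sós–Turán: let r_1, ..., r_98 be the row sums and z = Σ r_i the total number of 1s. Each pair of columns can share at most one row with both entries 1 (else a 2×2 all-ones block appears), so Σ_i C(r_i, 2) ≤ C(149, 2) = 11026. By convexity Σ_i C(r_i, 2) ≥ 98·C(z/98, 2) = z(z − 98)/(2·98), giving z² − 98z − 98·149·148 ≤ 0 and hence z ≤ (1/2)[98 + √(9604 + 4·2161096)] = (1/2)[98 + √8653988] ≈ (1/2)(98 + 2941.7661) = 1519.8831.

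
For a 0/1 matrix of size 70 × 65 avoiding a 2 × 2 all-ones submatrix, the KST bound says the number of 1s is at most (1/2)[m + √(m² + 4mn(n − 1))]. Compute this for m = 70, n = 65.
z(70, 65; 2, 2) ≤ (1/2)[70 + √(70² + 4·70·65·64)] = (1/2)[70 + √1169700] = 575.7633

Kővári–Sós–Turán: let r_1, ..., r_70 be the row sums and z = Σ r_i the total number of 1s. Each pair of columns can share at most one row with both entries 1 (else a 2×2 all-ones block appears), so Σ_i C(r_i, 2) ≤ C(65, 2) = 2080. By convexity Σ_i C(r_i, 2) ≥ 70·C(z/70, 2) = z(z − 70)/(2·70), giving z² − 70z − 70·65·64 ≤ 0 and hence z ≤ (1/2)[70 + √(4900 + 4·291200)] = (1/2)[70 + √1169700] ≈ (1/2)(70 + 1081.5267) = 575.7633.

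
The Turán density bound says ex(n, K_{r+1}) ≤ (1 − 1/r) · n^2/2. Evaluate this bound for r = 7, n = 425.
Turán density bound = (6/7) · 425^2/2 = 541875/7 ≈ 77410.7143

Turán's theorem: ex(n, K_{r+1}) is achieved by the complete r-partite Turán graph T(n, r) with parts as balanced as possible, and is at most (1 − 1/r) · n^2/2. For r = 7, n = 425: the density bound is (6/7) · 180625/2 = 541875/7 ≈ 77410.7143. The integer-valued extremum is e(T(425, 7)) = 77410, which is strictly less than the density bound 541875/7 since 7 ∤ 425 (the parts of T(425, 7) cannot all be equal).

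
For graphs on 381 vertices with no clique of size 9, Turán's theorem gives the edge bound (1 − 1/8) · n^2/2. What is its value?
Turán density bound = (7/8) · 381^2/2 = 1016127/16 ≈ 63507.9375

Turán's theorem: ex(n, K_{r+1}) is achieved by the complete r-partite Turán graph T(n, r) with parts as balanced as possible, and is at most (1 − 1/r) · n^2/2. For r = 8, n = 381: the density bound is (7/8) · 145161/2 = 1016127/16 ≈ 63507.9375. The integer-valued extremum is e(T(381, 8)) = 63507, which is strictly less than the density bound 1016127/16 since 8 ∤ 381 (the parts of T(381, 8) cannot all be equal).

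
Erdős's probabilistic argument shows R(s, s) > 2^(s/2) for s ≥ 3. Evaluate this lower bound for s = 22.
2^(22/2) = 2048; so R(22, 22) > 2048

Colour each edge of K_n uniformly at random with red/blue. The expected number of monochromatic K_22 is C(n, 22) · 2 · 2^(−C(22,2)). If C(n, 22) · 2^(1 − C(22,2)) < 1, then with positive probability no monochromatic K_22 exists, so R(22, 22) > n. The standard estimate C(n, 22) ≤ n^22/22! shows this inequality holds whenever n ≤ 2^(22/2) (since 22! · 2^(C(22,2) − 1) > 2^(22^2/2) ≥ n^22). Hence R(22, 22) > 2^(22/2) = 2048.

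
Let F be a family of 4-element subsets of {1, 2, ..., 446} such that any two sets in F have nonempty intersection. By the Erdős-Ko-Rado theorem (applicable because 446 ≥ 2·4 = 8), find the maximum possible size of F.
max |F| = C(445, 3) = 14587990

The Erdős-Ko-Rado theorem states: for n ≥ 2k, an intersecting family of k-subsets of an n-element set has size at most C(n − 1, k − 1), with equality for 'star' families {A ⊆ [n] : |A| = k, i ∈ A} (fix an element i). For n = 446, k = 4: C(445, 3) = 14587990.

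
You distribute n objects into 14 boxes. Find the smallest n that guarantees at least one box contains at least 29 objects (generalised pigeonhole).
n = (29 − 1)·14 + 1 = 393

By the generalised pigeonhole principle, to guarantee some box contains ≥ r objects we need more than (r − 1) · k objects total. Threshold: n = (r − 1) · k + 1. With r = 29 and k = 14: n = 28 · 14 + 1 = 392 + 1 = 393. For n = 392 = 28 · 14, we can put exactly 28 objects in every box, avoiding 29 in any single one — so 393 is tight.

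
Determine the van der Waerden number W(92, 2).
W(92, 2) = 92 + 1 = 93

A 2-term AP is any pair of integers, so a monochromatic 2-AP exists iff some colour is used at least twice. With 92 colours, the colouring i ↦ i on {1, ..., 92} uses each colour once, avoiding any monochromatic pair, so W(92, 2) > 92. For {1, ..., 93}, pigeonhole forces two integers of the same colour, which form a monochromatic 2-AP. Hence W(92, 2) = 93.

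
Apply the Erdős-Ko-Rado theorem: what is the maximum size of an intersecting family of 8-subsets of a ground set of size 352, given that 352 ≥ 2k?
max |F| = C(351, 7) = 122623572295575

Erdős-Ko-Rado (1961): when n ≥ 2k, max |F| = C(n−1, k−1). The bound is attained by the star {A : i ∈ A} for any fixed i ∈ [n]. Here C(352−1, 8−1) = C(351, 7) = 122623572295575.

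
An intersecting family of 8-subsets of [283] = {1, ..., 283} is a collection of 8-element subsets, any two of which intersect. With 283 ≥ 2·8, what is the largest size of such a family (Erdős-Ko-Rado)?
max |F| = C(282, 7) = 26104824235656

Erdős-Ko-Rado (1961): when n ≥ 2k, max |F| = C(n−1, k−1). The bound is attained by the star {A : i ∈ A} for any fixed i ∈ [n]. Here C(283−1, 8−1) = C(282, 7) = 26104824235656.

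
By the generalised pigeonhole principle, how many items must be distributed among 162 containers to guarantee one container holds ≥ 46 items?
n = (46 − 1)·162 + 1 = 7291

By the generalised pigeonhole principle, to guarantee some box contains ≥ r objects we need more than (r − 1) · k objects total. Threshold: n = (r − 1) · k + 1. With r = 46 and k = 162: n = 45 · 162 + 1 = 7290 + 1 = 7291. For n = 7290 = 45 · 162, we can put exactly 45 objects in every box, avoiding 46 in any single one — so 7291 is tight.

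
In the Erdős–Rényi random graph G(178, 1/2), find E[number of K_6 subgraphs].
E[# K_6] = C(178, 6) · (1/2)^C(6, 2) = 40570171180 / 2^15 = 10142542795/8192 ≈ 1238103.368530

For each 6-subset S of vertices (there are C(178, 6) = 40570171180 such S), let X_S = 1 if S induces a K_6 (all C(6, 2) = 15 edges present). Then P(X_S = 1) = (1/2)^15 = 1/32768. By linearity of expectation, E[# K_6] = C(178, 6) · (1/2)^15 = 40570171180 / 32768 = 10142542795/8192 ≈ 1238103.368530.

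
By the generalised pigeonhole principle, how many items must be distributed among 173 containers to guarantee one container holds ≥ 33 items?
n = (33 − 1)·173 + 1 = 5537

By the generalised pigeonhole principle, to guarantee some box contains ≥ r objects we need more than (r − 1) · k objects total. Threshold: n = (r − 1) · k + 1. With r = 33 and k = 173: n = 32 · 173 + 1 = 5536 + 1 = 5537. For n = 5536 = 32 · 173, we can put exactly 32 objects in every box, avoiding 33 in any single one — so 5537 is tight.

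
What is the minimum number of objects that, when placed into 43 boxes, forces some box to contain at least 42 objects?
n = (42 − 1)·43 + 1 = 1764

By the generalised pigeonhole principle, to guarantee some box contains ≥ r objects we need more than (r − 1) · k objects total. Threshold: n = (r − 1) · k + 1. With r = 42 and k = 43: n = 41 · 43 + 1 = 1763 + 1 = 1764. For n = 1763 = 41 · 43, we can put exactly 41 objects in every box, avoiding 42 in any single one — so 1764 is tight.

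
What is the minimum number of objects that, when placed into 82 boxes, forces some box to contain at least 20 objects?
n = (20 − 1)·82 + 1 = 1559

By the generalised pigeonhole principle, to guarantee some box contains ≥ r objects we need more than (r − 1) · k objects total. Threshold: n = (r − 1) · k + 1. With r = 20 and k = 82: n = 19 · 82 + 1 = 1558 + 1 = 1559. For n = 1558 = 19 · 82, we can put exactly 19 objects in every box, avoiding 20 in any single one — so 1559 is tight.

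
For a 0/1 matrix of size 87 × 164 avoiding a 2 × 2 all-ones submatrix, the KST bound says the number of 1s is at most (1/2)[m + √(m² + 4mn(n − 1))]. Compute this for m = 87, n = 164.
z(87, 164; 2, 2) ≤ (1/2)[87 + √(87² + 4·87·164·163)] = (1/2)[87 + √9310305] = 1569.1396

Kővári–Sós–Turán: let r_1, ..., r_87 be the row sums and z = Σ r_i the total number of 1s. Each pair of columns can share at most one row with both entries 1 (else a 2×2 all-ones block appears), so Σ_i C(r_i, 2) ≤ C(164, 2) = 13366. By convexity Σ_i C(r_i, 2) ≥ 87·C(z/87, 2) = z(z − 87)/(2·87), giving z² − 87z − 87·164·163 ≤ 0 and hence z ≤ (1/2)[87 + √(7569 + 4·2325684)] = (1/2)[87 + √9310305] ≈ (1/2)(87 + 3051.2792) = 1569.1396.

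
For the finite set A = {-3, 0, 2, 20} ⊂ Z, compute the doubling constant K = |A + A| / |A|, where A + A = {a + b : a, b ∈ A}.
K = |A + A| / |A| = 10/4 = 5/2

Enumerate A + A = {a + b : a, b ∈ A}. With |A| = 4, there are |A|^2 = 16 ordered sum pairs; collecting distinct values, A + A = {-6, -3, -1, 0, 2, 4, 17, 20, 22, 40}, so |A + A| = 10. Thus K = 10/4 = 5/2. For comparison, the minimum possible |A + A| over all 4-element sets is 2·4 − 1 = 7 (so min K = 7/4), attained only by arithmetic progressions.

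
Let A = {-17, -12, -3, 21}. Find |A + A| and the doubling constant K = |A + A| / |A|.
K = |A + A| / |A| = 10/4 = 5/2

Enumerate A + A = {a + b : a, b ∈ A}. With |A| = 4, there are |A|^2 = 16 ordered sum pairs; collecting distinct values, A + A = {-34, -29, -24, -20, -15, -6, 4, 9, 18, 42}, so |A + A| = 10. Thus K = 10/4 = 5/2. For comparison, the minimum possible |A + A| over all 4-element sets is 2·4 − 1 = 7 (so min K = 7/4), attained only by arithmetic progressions.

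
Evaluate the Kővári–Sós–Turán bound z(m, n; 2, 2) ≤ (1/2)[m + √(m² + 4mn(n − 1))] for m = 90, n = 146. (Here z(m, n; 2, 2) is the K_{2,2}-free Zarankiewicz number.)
z(90, 146; 2, 2) ≤ (1/2)[90 + √(90² + 4·90·146·145)] = (1/2)[90 + √7629300] = 1426.0594

Kővári–Sós–Turán: let r_1, ..., r_90 be the row sums and z = Σ r_i the total number of 1s. Each pair of columns can share at most one row with both entries 1 (else a 2×2 all-ones block appears), so Σ_i C(r_i, 2) ≤ C(146, 2) = 10585. By convexity Σ_i C(r_i, 2) ≥ 90·C(z/90, 2) = z(z − 90)/(2·90), giving z² − 90z − 90·146·145 ≤ 0 and hence z ≤ (1/2)[90 + √(8100 + 4·1905300)] = (1/2)[90 + √7629300] ≈ (1/2)(90 + 2762.1188) = 1426.0594.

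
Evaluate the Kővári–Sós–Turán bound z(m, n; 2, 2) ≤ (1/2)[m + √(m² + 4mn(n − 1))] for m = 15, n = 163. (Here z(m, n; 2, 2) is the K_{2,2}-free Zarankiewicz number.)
z(15, 163; 2, 2) ≤ (1/2)[15 + √(15² + 4·15·163·162)] = (1/2)[15 + √1584585] = 636.9015

Kővári–Sós–Turán: let r_1, ..., r_15 be the row sums and z = Σ r_i the total number of 1s. Each pair of columns can share at most one row with both entries 1 (else a 2×2 all-ones block appears), so Σ_i C(r_i, 2) ≤ C(163, 2) = 13203. By convexity Σ_i C(r_i, 2) ≥ 15·C(z/15, 2) = z(z − 15)/(2·15), giving z² − 15z − 15·163·162 ≤ 0 and hence z ≤ (1/2)[15 + √(225 + 4·396090)] = (1/2)[15 + √1584585] ≈ (1/2)(15 + 1258.803) = 636.9015.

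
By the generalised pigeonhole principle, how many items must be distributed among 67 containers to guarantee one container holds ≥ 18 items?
n = (18 − 1)·67 + 1 = 1140

By the generalised pigeonhole principle, to guarantee some box contains ≥ r objects we need more than (r − 1) · k objects total. Threshold: n = (r − 1) · k + 1. With r = 18 and k = 67: n = 17 · 67 + 1 = 1139 + 1 = 1140. For n = 1139 = 17 · 67, we can put exactly 17 objects in every box, avoiding 18 in any single one — so 1140 is tight.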